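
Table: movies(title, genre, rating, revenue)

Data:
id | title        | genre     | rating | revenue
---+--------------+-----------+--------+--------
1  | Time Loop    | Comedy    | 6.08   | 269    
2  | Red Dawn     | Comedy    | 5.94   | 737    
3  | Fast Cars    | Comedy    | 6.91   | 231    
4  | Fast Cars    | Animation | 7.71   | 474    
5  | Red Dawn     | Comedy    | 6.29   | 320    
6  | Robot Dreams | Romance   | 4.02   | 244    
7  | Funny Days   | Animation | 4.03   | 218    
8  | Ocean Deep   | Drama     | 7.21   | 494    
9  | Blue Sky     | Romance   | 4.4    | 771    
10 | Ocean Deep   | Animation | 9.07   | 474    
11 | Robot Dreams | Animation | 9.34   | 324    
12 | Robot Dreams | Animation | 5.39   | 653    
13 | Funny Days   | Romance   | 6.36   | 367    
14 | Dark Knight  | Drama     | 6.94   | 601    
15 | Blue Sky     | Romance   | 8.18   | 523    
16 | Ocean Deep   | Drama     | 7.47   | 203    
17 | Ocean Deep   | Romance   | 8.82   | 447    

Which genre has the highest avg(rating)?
SELECT genre, AVG(rating) as val
FROM movies
GROUP BY genre
ORDER BY val DESC
LIMIT 1

Result: Drama with avg(rating) = 7.21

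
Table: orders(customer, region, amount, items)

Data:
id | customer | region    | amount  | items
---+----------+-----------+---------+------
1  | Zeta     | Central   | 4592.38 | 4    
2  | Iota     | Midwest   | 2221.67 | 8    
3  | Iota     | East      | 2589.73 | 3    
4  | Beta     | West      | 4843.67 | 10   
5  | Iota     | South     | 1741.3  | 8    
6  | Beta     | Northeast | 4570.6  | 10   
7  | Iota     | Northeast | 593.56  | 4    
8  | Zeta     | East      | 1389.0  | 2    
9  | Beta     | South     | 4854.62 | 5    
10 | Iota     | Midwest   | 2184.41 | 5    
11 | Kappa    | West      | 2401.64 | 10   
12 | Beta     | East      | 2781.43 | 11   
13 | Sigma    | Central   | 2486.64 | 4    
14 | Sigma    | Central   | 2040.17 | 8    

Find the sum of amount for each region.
SELECT region, SUM(amount) as result
FROM orders
GROUP BY region

Result:
  Central: 9119.19
  East: 6760.16
  Midwest: 4406.08
  Northeast: 5164.16
  South: 6595.92
  West: 7245.31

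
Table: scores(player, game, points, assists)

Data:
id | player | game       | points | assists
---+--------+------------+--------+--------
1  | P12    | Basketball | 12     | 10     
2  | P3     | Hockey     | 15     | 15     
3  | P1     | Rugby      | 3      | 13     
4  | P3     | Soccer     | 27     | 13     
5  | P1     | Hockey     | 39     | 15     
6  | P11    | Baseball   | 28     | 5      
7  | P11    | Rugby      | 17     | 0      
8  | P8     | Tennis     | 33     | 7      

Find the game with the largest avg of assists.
SELECT game, AVG(assists) as val
FROM scores
GROUP BY game
ORDER BY val DESC
LIMIT 1

Result: Hockey with avg(assists) = 15.00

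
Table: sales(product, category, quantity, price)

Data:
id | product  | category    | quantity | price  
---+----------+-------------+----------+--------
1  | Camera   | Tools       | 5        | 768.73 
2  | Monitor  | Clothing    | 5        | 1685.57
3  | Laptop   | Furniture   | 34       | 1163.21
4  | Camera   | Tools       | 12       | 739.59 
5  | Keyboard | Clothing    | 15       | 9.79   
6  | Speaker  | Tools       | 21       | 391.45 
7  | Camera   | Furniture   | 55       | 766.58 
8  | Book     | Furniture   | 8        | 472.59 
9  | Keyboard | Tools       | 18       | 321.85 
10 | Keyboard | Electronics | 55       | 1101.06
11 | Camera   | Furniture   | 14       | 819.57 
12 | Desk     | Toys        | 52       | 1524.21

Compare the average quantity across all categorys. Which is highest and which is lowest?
SELECT category, AVG(quantity)
FROM sales
GROUP BY category
ORDER BY AVG(quantity)

All groups:
  Clothing: 10.00
  Tools: 14.00
  Furniture: 27.75
  Toys: 52.00
  Electronics: 55.00

Highest: Electronics (55.00)
Lowest: Clothing (10.00)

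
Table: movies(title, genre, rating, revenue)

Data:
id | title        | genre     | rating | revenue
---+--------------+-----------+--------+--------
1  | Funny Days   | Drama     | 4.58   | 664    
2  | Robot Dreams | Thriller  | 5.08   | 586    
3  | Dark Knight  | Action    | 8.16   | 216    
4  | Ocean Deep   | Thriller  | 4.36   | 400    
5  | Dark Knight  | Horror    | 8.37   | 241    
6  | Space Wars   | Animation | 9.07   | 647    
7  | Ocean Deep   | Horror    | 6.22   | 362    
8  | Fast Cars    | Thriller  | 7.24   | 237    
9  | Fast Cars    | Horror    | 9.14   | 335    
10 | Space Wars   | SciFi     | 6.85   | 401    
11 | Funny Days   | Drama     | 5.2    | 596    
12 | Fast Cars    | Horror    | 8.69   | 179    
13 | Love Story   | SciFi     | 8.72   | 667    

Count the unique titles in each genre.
SELECT genre, COUNT(DISTINCT title)
FROM movies
GROUP BY genre

Result:
  Action: 1 distinct
  Animation: 1 distinct
  Drama: 1 distinct
  Horror: 3 distinct
  SciFi: 2 distinct
  Thriller: 3 distinct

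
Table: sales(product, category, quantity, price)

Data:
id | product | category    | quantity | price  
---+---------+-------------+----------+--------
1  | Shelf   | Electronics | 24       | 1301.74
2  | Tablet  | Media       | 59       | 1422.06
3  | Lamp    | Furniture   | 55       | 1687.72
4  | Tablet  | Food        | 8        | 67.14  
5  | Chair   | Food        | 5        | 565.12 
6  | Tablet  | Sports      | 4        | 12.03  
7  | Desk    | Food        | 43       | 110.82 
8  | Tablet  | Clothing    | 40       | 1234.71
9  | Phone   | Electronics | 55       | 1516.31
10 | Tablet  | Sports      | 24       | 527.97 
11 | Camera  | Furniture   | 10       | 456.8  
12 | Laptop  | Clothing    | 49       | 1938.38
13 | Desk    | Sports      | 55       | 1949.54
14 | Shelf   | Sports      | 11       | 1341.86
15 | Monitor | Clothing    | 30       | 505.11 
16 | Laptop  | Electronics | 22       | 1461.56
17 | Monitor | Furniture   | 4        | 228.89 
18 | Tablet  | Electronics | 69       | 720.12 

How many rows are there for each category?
SELECT category, COUNT(*) as count
FROM sales
GROUP BY category

Result:
  Clothing: 3
  Electronics: 4
  Food: 3
  Furniture: 3
  Media: 1
  Sports: 4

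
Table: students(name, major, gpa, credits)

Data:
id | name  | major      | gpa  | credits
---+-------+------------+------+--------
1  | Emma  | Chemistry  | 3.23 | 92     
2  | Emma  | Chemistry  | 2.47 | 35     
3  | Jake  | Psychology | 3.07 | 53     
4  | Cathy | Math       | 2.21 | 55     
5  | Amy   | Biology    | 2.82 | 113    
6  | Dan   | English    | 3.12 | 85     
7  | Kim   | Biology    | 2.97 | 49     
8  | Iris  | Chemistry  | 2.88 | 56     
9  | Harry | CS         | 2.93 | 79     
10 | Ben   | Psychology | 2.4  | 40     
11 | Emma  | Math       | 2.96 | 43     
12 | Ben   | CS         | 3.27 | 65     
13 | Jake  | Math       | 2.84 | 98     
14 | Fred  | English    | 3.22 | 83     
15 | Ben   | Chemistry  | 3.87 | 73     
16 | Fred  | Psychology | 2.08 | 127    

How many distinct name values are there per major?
SELECT major, COUNT(DISTINCT name)
FROM students
GROUP BY major

Result:
  Biology: 2 distinct
  CS: 2 distinct
  Chemistry: 3 distinct
  English: 2 distinct
  Math: 3 distinct
  Psychology: 3 distinct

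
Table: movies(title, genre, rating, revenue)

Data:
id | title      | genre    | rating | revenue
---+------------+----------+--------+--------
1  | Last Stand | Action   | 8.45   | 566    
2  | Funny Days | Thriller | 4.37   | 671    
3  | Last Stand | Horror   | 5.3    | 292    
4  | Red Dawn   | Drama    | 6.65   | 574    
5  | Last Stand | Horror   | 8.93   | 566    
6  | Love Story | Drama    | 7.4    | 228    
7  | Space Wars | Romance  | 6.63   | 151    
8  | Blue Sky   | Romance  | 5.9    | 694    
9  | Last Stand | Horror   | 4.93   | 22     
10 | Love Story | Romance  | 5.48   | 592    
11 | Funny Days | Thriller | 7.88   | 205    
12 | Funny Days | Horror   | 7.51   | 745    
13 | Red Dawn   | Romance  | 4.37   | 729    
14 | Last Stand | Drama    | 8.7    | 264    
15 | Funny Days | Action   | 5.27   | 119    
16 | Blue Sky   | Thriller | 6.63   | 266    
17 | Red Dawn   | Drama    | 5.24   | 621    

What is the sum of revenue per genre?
SELECT genre, SUM(revenue) as result
FROM movies
GROUP BY genre

Result:
  Action: 685
  Drama: 1687
  Horror: 1625
  Romance: 2166
  Thriller: 1142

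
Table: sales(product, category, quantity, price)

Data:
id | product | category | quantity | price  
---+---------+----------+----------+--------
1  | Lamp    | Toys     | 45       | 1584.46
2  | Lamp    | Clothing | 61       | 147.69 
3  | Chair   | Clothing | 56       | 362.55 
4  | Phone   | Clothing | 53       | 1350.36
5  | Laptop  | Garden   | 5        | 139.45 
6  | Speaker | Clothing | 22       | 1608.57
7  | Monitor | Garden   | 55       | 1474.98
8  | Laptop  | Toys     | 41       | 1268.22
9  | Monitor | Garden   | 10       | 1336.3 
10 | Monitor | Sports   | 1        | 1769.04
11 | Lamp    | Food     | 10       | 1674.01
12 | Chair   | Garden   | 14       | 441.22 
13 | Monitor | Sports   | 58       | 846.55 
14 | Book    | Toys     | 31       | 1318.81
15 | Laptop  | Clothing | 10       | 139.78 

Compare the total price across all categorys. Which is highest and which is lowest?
SELECT category, SUM(price)
FROM sales
GROUP BY category
ORDER BY SUM(price)

All groups:
  Food: 1674.01
  Sports: 2615.59
  Garden: 3391.95
  Clothing: 3608.95
  Toys: 4171.49

Highest: Toys (4171.49)
Lowest: Food (1674.01)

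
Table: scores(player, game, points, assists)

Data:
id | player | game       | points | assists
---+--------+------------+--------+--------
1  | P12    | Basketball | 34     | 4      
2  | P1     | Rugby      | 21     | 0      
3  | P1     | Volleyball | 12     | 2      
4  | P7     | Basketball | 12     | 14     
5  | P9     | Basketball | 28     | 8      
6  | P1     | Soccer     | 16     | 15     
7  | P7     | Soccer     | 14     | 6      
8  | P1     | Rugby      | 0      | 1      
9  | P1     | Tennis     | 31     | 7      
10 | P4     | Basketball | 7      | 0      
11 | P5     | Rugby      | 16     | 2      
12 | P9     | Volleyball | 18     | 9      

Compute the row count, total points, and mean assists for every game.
SELECT game,
       COUNT(*) as cnt,
       SUM(points) as total_points,
       AVG(assists) as avg_assists
FROM scores
GROUP BY game

Result:
  Basketball: 4 records, 81 total points, 6.50 avg assists
  Rugby: 3 records, 37 total points, 1.00 avg assists
  Soccer: 2 records, 30 total points, 10.50 avg assists
  Tennis: 1 records, 31 total points, 7.00 avg assists
  Volleyball: 2 records, 30 total points, 5.50 avg assists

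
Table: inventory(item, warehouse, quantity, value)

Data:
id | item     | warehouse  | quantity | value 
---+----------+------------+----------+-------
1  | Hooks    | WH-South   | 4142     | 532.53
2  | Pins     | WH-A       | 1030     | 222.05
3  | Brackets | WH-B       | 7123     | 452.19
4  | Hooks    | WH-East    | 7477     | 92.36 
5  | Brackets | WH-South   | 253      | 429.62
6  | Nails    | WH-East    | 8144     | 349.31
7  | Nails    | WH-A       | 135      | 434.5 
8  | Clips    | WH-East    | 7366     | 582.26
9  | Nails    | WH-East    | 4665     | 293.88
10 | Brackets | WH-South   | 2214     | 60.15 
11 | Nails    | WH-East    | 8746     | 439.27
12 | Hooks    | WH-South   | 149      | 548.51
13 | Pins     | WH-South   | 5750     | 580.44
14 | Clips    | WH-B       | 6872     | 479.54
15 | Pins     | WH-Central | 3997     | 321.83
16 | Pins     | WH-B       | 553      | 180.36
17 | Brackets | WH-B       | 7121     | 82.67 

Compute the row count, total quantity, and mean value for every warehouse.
SELECT warehouse,
       COUNT(*) as cnt,
       SUM(quantity) as total_quantity,
       AVG(value) as avg_value
FROM inventory
GROUP BY warehouse

Result:
  WH-A: 2 records, 1165 total quantity, 328.28 avg value
  WH-B: 4 records, 21669 total quantity, 298.69 avg value
  WH-Central: 1 records, 3997 total quantity, 321.83 avg value
  WH-East: 5 records, 36398 total quantity, 351.42 avg value
  WH-South: 5 records, 12508 total quantity, 430.25 avg value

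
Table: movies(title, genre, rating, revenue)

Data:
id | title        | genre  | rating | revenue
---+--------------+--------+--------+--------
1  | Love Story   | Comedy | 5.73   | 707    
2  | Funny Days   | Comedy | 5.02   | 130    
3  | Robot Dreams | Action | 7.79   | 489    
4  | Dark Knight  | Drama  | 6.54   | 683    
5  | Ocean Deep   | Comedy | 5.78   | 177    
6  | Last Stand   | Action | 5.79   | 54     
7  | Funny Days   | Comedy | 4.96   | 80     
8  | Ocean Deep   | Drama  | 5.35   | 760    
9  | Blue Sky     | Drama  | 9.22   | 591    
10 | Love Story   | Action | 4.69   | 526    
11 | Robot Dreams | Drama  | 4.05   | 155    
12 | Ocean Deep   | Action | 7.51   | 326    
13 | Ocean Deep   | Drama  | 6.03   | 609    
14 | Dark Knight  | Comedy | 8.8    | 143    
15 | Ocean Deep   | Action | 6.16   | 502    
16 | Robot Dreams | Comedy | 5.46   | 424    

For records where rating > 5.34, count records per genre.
SELECT genre, COUNT(*)
FROM movies
WHERE rating > 5.34
GROUP BY genre

Note: WHERE filters rows before grouping.

Result:
  Action: 4
  Comedy: 4
  Drama: 4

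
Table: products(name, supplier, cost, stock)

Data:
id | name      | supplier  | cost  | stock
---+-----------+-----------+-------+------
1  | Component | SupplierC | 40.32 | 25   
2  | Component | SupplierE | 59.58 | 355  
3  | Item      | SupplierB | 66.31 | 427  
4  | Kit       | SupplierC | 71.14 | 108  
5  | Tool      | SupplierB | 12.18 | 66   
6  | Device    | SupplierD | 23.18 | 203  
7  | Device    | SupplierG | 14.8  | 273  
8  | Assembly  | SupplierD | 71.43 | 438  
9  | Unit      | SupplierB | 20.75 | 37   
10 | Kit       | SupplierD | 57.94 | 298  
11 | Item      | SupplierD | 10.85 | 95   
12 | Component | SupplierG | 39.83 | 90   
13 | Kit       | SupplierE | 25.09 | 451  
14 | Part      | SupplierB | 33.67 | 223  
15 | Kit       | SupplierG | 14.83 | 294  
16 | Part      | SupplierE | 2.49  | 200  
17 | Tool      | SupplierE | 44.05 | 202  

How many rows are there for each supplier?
SELECT supplier, COUNT(*) as count
FROM products
GROUP BY supplier

Result:
  SupplierB: 4
  SupplierC: 2
  SupplierD: 4
  SupplierE: 4
  SupplierG: 3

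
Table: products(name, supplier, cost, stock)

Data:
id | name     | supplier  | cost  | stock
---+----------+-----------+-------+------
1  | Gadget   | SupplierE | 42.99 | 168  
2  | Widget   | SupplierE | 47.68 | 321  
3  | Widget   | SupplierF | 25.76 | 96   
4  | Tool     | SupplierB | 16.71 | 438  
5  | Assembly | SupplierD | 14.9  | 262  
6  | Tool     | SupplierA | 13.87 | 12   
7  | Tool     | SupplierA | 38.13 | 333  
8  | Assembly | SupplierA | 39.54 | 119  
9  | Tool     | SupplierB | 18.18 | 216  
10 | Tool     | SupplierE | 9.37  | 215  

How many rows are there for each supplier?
SELECT supplier, COUNT(*) as count
FROM products
GROUP BY supplier

Result:
  SupplierA: 3
  SupplierB: 2
  SupplierD: 1
  SupplierE: 3
  SupplierF: 1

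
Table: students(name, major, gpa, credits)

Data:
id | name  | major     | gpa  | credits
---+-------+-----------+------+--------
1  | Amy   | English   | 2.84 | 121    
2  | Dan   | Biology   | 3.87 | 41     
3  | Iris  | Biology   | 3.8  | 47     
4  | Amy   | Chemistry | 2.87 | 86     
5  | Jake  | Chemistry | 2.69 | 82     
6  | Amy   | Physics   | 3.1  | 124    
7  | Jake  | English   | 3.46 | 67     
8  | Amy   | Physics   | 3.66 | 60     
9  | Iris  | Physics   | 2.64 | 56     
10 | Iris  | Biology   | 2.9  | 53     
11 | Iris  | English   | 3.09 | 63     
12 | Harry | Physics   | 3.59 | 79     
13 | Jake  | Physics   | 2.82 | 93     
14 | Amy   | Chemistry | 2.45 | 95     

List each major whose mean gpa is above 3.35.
SELECT major, AVG(gpa)
FROM students
GROUP BY major
HAVING AVG(gpa) > 3.35

Result:
  Biology: avg=3.52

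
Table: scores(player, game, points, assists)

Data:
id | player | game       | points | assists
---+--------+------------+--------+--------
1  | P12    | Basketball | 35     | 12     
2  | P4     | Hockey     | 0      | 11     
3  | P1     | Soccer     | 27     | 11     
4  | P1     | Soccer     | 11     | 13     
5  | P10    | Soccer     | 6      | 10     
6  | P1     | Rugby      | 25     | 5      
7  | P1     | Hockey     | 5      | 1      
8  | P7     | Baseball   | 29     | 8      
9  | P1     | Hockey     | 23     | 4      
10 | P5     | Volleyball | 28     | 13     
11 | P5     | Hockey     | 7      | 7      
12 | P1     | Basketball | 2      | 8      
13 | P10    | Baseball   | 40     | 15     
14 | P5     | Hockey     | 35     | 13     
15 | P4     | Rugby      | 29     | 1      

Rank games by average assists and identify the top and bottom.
SELECT game, AVG(assists)
FROM scores
GROUP BY game
ORDER BY AVG(assists)

All groups:
  Rugby: 3.00
  Hockey: 7.20
  Basketball: 10.00
  Soccer: 11.33
  Baseball: 11.50
  Volleyball: 13.00

Highest: Volleyball (13.00)
Lowest: Rugby (3.00)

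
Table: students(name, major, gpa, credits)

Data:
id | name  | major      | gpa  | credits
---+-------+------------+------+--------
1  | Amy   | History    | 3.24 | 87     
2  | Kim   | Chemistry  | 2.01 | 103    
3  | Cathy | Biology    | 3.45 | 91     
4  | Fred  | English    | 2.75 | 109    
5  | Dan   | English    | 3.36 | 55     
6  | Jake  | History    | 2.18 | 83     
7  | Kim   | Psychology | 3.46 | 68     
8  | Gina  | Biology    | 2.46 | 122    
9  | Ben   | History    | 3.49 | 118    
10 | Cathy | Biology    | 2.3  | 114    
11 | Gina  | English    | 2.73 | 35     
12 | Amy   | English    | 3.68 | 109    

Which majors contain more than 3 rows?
SELECT major, COUNT(*) as cnt
FROM students
GROUP BY major
HAVING COUNT(*) > 3

Result:
  English: 4

Note: HAVING filters groups after aggregation, WHERE filters rows before.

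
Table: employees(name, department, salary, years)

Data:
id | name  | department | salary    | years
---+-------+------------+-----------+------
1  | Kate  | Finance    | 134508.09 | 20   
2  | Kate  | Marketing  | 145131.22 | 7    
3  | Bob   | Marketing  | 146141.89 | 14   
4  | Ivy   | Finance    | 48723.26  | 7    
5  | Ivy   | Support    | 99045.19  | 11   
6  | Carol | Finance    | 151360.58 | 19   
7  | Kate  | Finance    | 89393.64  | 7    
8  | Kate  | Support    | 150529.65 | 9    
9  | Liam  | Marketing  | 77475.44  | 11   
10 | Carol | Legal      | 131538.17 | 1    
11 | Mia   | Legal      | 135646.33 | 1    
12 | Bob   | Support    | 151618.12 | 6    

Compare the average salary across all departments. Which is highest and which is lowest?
SELECT department, AVG(salary)
FROM employees
GROUP BY department
ORDER BY AVG(salary)

All groups:
  Finance: 105996.39
  Marketing: 122916.18
  Legal: 133592.25
  Support: 133730.99

Highest: Support (133730.99)
Lowest: Finance (105996.39)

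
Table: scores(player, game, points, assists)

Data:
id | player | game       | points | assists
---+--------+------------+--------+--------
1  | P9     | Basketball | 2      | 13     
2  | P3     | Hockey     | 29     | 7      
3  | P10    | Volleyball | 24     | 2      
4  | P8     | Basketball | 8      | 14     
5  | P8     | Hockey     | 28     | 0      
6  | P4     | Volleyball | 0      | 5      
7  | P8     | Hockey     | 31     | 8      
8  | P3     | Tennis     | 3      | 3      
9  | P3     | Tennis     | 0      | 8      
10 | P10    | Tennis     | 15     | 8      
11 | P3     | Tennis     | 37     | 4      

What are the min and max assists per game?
SELECT game, MIN(assists), MAX(assists)
FROM scores
GROUP BY game

Result:
  Basketball: min=13, max=14
  Hockey: min=0, max=8
  Tennis: min=3, max=8
  Volleyball: min=2, max=5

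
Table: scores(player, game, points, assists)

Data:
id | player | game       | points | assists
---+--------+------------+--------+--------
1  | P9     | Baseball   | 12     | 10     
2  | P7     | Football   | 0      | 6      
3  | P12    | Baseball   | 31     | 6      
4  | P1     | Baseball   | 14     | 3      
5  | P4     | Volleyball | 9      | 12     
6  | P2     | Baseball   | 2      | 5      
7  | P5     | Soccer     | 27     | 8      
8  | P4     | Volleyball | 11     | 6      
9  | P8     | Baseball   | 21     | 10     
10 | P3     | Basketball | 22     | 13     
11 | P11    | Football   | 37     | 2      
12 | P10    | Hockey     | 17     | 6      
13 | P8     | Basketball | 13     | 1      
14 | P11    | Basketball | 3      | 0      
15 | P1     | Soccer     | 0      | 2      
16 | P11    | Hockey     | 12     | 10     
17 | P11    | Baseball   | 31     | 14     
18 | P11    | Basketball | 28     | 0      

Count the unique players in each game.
SELECT game, COUNT(DISTINCT player)
FROM scores
GROUP BY game

Result:
  Baseball: 6 distinct
  Basketball: 3 distinct
  Football: 2 distinct
  Hockey: 2 distinct
  Soccer: 2 distinct
  Volleyball: 1 distinct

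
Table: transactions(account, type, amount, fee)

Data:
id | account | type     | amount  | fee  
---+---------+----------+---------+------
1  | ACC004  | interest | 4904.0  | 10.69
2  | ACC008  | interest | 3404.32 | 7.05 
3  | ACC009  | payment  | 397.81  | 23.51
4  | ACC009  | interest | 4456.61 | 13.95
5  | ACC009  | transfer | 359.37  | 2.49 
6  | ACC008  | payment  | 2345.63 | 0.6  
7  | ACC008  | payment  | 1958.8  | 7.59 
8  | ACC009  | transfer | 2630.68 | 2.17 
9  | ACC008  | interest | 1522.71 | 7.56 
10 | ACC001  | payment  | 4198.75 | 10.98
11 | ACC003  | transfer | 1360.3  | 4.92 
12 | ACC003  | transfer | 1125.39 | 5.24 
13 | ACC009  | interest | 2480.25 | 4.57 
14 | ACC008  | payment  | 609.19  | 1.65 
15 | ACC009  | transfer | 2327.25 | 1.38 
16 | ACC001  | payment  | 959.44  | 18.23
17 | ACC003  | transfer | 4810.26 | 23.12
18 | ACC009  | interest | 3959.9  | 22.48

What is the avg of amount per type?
SELECT type, AVG(amount) as result
FROM transactions
GROUP BY type

Result:
  interest: 3454.63
  payment: 1744.94
  transfer: 2102.21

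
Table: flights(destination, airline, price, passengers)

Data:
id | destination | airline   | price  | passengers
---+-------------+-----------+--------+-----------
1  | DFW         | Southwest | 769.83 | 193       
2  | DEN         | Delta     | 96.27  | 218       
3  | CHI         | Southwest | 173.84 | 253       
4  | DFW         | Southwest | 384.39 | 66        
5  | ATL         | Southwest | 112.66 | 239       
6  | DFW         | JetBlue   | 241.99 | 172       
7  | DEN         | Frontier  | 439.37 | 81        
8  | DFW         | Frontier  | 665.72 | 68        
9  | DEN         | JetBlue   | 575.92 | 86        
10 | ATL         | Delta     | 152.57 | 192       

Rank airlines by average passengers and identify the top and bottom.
SELECT airline, AVG(passengers)
FROM flights
GROUP BY airline
ORDER BY AVG(passengers)

All groups:
  Frontier: 74.50
  JetBlue: 129.00
  Southwest: 187.75
  Delta: 205.00

Highest: Delta (205.00)
Lowest: Frontier (74.50)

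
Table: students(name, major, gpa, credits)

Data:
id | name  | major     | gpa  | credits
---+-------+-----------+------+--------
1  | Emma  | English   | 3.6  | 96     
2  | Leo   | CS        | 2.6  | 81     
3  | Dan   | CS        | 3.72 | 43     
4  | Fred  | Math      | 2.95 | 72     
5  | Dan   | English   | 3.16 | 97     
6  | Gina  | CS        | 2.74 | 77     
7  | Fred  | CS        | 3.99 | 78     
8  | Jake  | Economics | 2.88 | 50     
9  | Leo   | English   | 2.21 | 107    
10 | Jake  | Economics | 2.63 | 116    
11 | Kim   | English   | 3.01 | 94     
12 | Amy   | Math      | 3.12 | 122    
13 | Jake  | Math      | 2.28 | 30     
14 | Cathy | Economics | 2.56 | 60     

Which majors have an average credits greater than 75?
SELECT major, AVG(credits)
FROM students
GROUP BY major
HAVING AVG(credits) > 75

Result:
  Economics: avg=75.33
  English: avg=98.50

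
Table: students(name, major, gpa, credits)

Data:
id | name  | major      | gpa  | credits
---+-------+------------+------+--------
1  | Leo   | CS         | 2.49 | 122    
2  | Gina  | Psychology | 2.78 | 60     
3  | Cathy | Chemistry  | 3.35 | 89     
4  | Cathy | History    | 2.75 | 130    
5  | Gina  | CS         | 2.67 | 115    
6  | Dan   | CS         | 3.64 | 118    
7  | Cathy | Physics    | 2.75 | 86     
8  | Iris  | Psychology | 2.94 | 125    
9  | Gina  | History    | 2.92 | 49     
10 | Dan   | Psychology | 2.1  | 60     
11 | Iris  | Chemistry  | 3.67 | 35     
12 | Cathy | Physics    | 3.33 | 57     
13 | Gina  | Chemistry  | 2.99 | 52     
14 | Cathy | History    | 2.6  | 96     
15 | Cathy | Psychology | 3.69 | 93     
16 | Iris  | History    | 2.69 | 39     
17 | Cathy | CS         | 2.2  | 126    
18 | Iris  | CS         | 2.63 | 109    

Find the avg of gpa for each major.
SELECT major, AVG(gpa) as result
FROM students
GROUP BY major

Result:
  CS: 2.73
  Chemistry: 3.34
  History: 2.74
  Physics: 3.04
  Psychology: 2.88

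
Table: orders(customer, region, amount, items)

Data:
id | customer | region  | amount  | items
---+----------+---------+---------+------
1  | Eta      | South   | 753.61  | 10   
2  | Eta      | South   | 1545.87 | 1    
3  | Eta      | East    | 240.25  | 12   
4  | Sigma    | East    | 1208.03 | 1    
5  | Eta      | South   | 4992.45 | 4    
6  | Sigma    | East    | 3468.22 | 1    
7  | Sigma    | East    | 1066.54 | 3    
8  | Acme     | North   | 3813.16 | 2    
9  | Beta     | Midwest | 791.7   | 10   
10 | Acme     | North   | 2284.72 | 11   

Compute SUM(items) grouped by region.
SELECT region, SUM(items) as result
FROM orders
GROUP BY region

Result:
  East: 17
  Midwest: 10
  North: 13
  South: 15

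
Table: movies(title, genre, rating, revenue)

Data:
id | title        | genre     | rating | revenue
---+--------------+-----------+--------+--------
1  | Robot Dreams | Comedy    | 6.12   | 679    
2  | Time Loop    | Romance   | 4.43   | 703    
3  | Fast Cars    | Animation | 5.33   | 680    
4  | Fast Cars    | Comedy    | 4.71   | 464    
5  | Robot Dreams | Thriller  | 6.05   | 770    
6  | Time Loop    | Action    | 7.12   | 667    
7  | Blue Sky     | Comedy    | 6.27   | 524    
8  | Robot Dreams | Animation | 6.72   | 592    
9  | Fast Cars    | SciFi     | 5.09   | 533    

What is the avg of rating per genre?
SELECT genre, AVG(rating) as result
FROM movies
GROUP BY genre

Result:
  Action: 7.12
  Animation: 6.03
  Comedy: 5.70
  Romance: 4.43
  SciFi: 5.09
  Thriller: 6.05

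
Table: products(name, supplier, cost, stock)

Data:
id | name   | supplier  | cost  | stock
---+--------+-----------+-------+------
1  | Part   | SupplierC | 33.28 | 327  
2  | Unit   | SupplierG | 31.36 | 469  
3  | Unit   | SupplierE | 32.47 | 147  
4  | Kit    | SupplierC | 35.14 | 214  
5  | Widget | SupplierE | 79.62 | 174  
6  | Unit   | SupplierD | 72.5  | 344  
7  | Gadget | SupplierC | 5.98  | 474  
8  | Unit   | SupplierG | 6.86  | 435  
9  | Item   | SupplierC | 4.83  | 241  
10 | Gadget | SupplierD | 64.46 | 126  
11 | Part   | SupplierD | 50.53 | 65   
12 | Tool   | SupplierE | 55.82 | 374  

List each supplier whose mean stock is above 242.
SELECT supplier, AVG(stock)
FROM products
GROUP BY supplier
HAVING AVG(stock) > 242

Result:
  SupplierC: avg=314.00
  SupplierG: avg=452.00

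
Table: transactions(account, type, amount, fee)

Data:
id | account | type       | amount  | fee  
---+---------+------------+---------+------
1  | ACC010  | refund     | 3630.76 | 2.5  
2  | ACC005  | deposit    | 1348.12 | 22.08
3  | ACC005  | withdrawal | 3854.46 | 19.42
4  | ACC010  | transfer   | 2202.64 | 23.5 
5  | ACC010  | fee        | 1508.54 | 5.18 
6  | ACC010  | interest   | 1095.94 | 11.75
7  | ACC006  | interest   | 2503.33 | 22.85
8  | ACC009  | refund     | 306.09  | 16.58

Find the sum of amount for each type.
SELECT type, SUM(amount) as result
FROM transactions
GROUP BY type

Result:
  deposit: 1348.12
  fee: 1508.54
  interest: 3599.27
  refund: 3936.85
  transfer: 2202.64
  withdrawal: 3854.46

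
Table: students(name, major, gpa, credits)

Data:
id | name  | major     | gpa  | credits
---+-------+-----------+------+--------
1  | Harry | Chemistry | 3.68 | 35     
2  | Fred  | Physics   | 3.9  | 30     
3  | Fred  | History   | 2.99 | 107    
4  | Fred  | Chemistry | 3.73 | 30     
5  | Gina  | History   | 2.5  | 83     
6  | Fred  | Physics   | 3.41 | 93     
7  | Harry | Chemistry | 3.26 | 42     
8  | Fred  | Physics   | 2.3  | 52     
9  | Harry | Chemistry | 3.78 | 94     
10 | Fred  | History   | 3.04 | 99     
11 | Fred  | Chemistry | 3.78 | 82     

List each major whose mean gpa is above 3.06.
SELECT major, AVG(gpa)
FROM students
GROUP BY major
HAVING AVG(gpa) > 3.06

Result:
  Chemistry: avg=3.65
  Physics: avg=3.20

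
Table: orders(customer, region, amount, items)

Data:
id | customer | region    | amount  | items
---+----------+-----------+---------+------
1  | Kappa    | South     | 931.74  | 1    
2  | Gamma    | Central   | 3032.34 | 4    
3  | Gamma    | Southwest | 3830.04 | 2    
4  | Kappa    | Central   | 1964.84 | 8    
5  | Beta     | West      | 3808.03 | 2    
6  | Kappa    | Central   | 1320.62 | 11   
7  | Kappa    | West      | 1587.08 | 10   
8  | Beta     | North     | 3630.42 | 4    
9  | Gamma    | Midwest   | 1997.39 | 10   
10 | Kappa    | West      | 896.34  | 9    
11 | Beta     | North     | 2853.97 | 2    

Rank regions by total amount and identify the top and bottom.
SELECT region, SUM(amount)
FROM orders
GROUP BY region
ORDER BY SUM(amount)

All groups:
  South: 931.74
  Midwest: 1997.39
  Southwest: 3830.04
  West: 6291.45
  Central: 6317.80
  North: 6484.39

Highest: North (6484.39)
Lowest: South (931.74)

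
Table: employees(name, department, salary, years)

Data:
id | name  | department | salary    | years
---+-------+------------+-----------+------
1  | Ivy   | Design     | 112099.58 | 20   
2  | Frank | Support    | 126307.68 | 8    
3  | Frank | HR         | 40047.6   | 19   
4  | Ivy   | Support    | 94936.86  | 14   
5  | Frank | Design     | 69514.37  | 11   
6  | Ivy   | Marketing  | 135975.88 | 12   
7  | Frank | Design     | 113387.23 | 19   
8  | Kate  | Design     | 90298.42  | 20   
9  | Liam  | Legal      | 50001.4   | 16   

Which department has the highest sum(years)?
SELECT department, SUM(years) as val
FROM employees
GROUP BY department
ORDER BY val DESC
LIMIT 1

Result: Design with sum(years) = 70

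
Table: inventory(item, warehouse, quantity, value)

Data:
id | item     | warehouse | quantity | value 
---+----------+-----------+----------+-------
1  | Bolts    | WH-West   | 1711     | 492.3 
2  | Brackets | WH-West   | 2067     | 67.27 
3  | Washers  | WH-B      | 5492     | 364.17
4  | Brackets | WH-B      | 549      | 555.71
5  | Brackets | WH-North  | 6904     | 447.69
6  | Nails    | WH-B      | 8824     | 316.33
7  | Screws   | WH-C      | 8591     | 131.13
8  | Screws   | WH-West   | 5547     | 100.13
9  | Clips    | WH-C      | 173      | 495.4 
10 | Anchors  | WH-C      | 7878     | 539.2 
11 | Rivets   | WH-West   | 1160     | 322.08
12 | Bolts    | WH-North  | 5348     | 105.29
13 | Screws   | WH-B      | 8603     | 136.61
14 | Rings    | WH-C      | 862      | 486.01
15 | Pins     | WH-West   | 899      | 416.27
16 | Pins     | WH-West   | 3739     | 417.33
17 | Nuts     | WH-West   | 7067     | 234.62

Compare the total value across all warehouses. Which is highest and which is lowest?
SELECT warehouse, SUM(value)
FROM inventory
GROUP BY warehouse
ORDER BY SUM(value)

All groups:
  WH-North: 552.98
  WH-B: 1372.82
  WH-C: 1651.74
  WH-West: 2050.00

Highest: WH-West (2050.00)
Lowest: WH-North (552.98)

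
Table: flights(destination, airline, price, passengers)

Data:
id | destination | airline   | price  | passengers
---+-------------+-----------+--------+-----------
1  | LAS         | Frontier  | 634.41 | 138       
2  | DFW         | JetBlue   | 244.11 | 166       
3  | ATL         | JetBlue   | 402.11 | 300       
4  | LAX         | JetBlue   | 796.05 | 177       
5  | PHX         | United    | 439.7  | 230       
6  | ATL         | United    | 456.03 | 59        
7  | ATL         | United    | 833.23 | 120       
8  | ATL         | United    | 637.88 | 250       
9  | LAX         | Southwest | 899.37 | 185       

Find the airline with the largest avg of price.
SELECT airline, AVG(price) as val
FROM flights
GROUP BY airline
ORDER BY val DESC
LIMIT 1

Result: Southwest with avg(price) = 899.37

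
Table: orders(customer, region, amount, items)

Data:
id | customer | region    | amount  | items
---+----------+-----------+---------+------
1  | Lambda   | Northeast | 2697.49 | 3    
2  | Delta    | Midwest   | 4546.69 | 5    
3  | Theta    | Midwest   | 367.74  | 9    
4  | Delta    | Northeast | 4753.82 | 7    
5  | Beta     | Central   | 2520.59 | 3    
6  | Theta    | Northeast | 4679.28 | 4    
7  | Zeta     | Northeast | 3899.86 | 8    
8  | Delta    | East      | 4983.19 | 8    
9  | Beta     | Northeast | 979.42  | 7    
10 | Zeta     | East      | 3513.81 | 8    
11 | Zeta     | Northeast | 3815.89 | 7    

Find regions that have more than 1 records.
SELECT region, COUNT(*) as cnt
FROM orders
GROUP BY region
HAVING COUNT(*) > 1

Result:
  East: 2
  Midwest: 2
  Northeast: 6

Note: HAVING filters groups after aggregation, WHERE filters rows before.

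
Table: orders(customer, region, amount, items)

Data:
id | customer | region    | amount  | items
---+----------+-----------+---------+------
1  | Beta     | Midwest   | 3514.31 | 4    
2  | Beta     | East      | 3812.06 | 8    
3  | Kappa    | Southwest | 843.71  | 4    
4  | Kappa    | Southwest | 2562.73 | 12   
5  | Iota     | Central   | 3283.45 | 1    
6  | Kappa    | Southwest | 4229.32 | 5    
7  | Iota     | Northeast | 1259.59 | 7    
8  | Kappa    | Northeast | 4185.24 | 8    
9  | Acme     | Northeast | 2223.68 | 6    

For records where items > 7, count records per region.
SELECT region, COUNT(*)
FROM orders
WHERE items > 7
GROUP BY region

Note: WHERE filters rows before grouping.

Result:
  East: 1
  Northeast: 1
  Southwest: 1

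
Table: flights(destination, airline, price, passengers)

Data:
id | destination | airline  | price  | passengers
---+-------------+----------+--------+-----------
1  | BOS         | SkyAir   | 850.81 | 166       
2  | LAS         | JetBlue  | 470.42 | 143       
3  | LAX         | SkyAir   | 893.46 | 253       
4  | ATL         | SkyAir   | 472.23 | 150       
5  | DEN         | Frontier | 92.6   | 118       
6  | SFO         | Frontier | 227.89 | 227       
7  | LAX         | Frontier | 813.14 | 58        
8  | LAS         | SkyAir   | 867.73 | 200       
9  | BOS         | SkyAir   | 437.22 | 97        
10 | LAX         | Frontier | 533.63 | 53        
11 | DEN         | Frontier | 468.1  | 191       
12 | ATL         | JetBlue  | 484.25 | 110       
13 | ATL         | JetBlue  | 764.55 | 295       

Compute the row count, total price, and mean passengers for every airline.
SELECT airline,
       COUNT(*) as cnt,
       SUM(price) as total_price,
       AVG(passengers) as avg_passengers
FROM flights
GROUP BY airline

Result:
  Frontier: 5 records, 2135.36 total price, 129.40 avg passengers
  JetBlue: 3 records, 1719.22 total price, 182.67 avg passengers
  SkyAir: 5 records, 3521.45 total price, 173.20 avg passengers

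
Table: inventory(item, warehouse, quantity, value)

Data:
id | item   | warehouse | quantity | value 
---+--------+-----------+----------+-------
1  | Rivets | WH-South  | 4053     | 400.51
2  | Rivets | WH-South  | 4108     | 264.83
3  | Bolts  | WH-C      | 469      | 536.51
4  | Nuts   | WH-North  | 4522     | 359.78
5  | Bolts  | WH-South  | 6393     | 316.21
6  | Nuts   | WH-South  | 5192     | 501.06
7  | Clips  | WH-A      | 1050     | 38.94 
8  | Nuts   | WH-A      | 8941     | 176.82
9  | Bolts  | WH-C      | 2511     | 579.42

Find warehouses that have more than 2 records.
SELECT warehouse, COUNT(*) as cnt
FROM inventory
GROUP BY warehouse
HAVING COUNT(*) > 2

Result:
  WH-South: 4

Note: HAVING filters groups after aggregation, WHERE filters rows before.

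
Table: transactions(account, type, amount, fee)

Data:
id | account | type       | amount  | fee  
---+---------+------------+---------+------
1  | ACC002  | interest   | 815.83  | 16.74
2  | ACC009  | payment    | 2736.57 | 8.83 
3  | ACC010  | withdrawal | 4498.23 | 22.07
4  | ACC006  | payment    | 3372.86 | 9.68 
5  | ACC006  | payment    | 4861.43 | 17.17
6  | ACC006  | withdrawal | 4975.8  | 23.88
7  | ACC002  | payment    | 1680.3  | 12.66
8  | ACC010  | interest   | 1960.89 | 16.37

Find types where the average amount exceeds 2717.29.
SELECT type, AVG(amount)
FROM transactions
GROUP BY type
HAVING AVG(amount) > 2717.29

Result:
  payment: avg=3162.79
  withdrawal: avg=4737.02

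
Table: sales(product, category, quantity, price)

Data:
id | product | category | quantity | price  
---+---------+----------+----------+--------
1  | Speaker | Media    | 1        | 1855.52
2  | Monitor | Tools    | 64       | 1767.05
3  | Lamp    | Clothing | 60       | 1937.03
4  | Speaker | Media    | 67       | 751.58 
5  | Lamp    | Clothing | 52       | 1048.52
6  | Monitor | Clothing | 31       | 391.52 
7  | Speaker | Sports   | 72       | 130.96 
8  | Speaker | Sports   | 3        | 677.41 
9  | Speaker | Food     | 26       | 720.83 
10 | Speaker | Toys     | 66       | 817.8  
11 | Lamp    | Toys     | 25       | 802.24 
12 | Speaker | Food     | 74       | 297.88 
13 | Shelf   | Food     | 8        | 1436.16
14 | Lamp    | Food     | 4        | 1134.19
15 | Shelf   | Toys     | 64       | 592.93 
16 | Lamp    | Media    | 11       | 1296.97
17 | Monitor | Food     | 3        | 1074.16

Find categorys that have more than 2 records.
SELECT category, COUNT(*) as cnt
FROM sales
GROUP BY category
HAVING COUNT(*) > 2

Result:
  Clothing: 3
  Food: 5
  Media: 3
  Toys: 3

Note: HAVING filters groups after aggregation, WHERE filters rows before.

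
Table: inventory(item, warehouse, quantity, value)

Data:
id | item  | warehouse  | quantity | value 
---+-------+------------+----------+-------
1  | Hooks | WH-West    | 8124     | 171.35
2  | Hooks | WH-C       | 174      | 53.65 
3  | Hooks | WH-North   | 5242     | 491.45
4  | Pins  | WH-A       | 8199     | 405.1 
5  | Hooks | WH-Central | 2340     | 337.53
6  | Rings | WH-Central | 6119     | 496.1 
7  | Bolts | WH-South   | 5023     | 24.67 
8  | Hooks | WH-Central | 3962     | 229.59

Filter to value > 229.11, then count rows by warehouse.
SELECT warehouse, COUNT(*)
FROM inventory
WHERE value > 229.11
GROUP BY warehouse

Note: WHERE filters rows before grouping.

Result:
  WH-A: 1
  WH-Central: 3
  WH-North: 1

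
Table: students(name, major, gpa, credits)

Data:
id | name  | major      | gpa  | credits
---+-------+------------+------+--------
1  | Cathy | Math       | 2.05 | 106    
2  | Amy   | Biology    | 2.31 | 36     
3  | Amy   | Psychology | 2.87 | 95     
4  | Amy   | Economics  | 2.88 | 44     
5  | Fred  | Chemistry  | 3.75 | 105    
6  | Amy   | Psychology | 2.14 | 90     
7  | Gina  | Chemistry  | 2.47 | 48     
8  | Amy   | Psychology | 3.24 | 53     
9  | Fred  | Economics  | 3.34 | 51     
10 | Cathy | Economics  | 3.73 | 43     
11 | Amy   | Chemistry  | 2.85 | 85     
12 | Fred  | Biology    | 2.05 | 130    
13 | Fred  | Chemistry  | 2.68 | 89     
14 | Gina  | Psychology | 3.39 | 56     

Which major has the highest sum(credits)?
SELECT major, SUM(credits) as val
FROM students
GROUP BY major
ORDER BY val DESC
LIMIT 1

Result: Chemistry with sum(credits) = 327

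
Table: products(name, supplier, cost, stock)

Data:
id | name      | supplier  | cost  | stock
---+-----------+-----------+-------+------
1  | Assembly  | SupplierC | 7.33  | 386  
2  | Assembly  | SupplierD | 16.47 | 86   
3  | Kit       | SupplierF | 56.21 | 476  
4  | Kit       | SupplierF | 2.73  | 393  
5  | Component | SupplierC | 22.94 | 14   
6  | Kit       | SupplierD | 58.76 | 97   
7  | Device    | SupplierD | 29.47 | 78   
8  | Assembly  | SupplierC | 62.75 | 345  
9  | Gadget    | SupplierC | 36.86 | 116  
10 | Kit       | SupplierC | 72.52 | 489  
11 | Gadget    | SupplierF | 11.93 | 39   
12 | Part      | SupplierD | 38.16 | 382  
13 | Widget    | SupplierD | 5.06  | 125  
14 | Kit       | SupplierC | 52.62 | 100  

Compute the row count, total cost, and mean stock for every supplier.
SELECT supplier,
       COUNT(*) as cnt,
       SUM(cost) as total_cost,
       AVG(stock) as avg_stock
FROM products
GROUP BY supplier

Result:
  SupplierC: 6 records, 255.02 total cost, 241.67 avg stock
  SupplierD: 5 records, 147.92 total cost, 153.60 avg stock
  SupplierF: 3 records, 70.87 total cost, 302.67 avg stock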